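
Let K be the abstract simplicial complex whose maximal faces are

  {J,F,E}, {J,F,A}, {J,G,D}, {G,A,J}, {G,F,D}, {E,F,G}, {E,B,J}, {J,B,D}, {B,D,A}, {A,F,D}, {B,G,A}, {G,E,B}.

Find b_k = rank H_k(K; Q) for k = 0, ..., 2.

Take the total order A < B < D < E < F < G < J on the vertex set. Then K (dimension 2) consists of the simplices:

  0-simplices (7): A, B, D, E, F, G, J
  1-simplices (18): AB, AD, AF, AG, AJ, BD, BE, BG, BJ, DF, DG, DJ, EF, EG, EJ, FG, FJ, GJ
  2-simplices (12): ABD, ABG, ADF, AFJ, AGJ, BDJ, BEG, BEJ, DFG, DGJ, EFG, EFJ

giving chain groups C_0 ≅ Z^7, C_1 ≅ Z^18, C_2 ≅ Z^12.

∂_1: C_1 → C_0 sends each edge [p,q] (with p < q) to q − p. For instance
  ∂FJ = J − F.
This gives a 7×18 integer matrix of rank 6; reducing to Smith normal form yields diagonal entries (1,1,1,1,1,1).

Boundary ∂_2: C_2 → C_1 acts by ∂[p,q,r] = [q,r] − [p,r] + [p,q]. For instance
  ∂ABG = BG − AG + AB,
  ∂ADF = DF − AF + AD.
This gives a 18×12 integer matrix of rank 12; reducing to Smith normal form yields diagonal entries (1,1,1,1,1,1,1,1,1,1,1,2).

From H_k ≅ ker(∂_k) / im(∂_{k+1}) we obtain:

  H_0: rank C_0 − rank ∂_1 = 7 − 6 = 1, and the invariant factors of ∂_1 are all 1, so H_0 = Z.
  H_1: rank ker ∂_1 − rank ∂_2 = (18 − 6) − 12 = 0, and ∂_2 has invariant factor 2 > 1, so H_1 = Z/2.
  H_2: rank ker ∂_2 − rank ∂_3 = (12 − 12) − 0 = 0, and there is no ∂_3, so H_2 = 0.

As a check, the Euler characteristic is 7 − 18 + 12 = 1, which agrees with 1 − 0 + 0 = 1.

Hence the Betti numbers are b_0 = 1, b_1 = 0, b_2 = 0.

b_0 = 1, b_1 = 0, b_2 = 0.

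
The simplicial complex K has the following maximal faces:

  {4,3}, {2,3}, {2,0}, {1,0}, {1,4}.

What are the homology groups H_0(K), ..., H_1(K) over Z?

Take the total order 0 < 1 < 2 < 3 < 4 on the vertex set. Then K (dimension 1) consists of the simplices:

  0-simplices (5): [0], [1], [2], [3], [4]
  1-simplices (5): [0,1], [0,2], [1,4], [2,3], [3,4]

Hence C_0 ≅ Z^5, C_1 ≅ Z^5.

∂_1: C_1 → C_0 maps an edge to its endpoints' difference, ∂[p,q] = q − p.
As a 5×5 matrix over Z this has rank 4, with invariant factors (1,1,1,1).

From H_k ≅ ker(∂_k) / im(∂_{k+1}) we obtain:

  H_0: rank C_0 − rank ∂_1 = 5 − 4 = 1, and the invariant factors of ∂_1 are all 1, so H_0 ≅ Z.
  H_1: rank ker ∂_1 − rank ∂_2 = (5 − 4) − 0 = 1, and there is no ∂_2, so H_1 ≅ Z.

As a check, the Euler characteristic is 5 − 5 = 0, which agrees with 1 − 1 = 0.

H_0 ≅ Z,  H_1 ≅ Z.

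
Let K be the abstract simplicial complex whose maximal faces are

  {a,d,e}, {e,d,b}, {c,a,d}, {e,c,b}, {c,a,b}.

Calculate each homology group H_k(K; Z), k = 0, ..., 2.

H_0 ≅ Z,  H_1 ≅ Z,  H_2 = 0.

Take the total order a < b < c < d < e on the vertex set. Then K (dimension 2) consists of the simplices:

  0-simplices (5): a, b, c, d, e
  1-simplices (10): ab, ac, ad, ae, bc, bd, be, cd, ce, de
  2-simplices (5): abc, acd, ade, bce, bde

Hence C_0 ≅ Z^5, C_1 ≅ Z^10, C_2 ≅ Z^5.

The boundary map ∂_1: C_1 → C_0 maps an edge to its endpoints' difference, ∂[p,q] = q − p. For instance
  ∂cd = d − c.
This gives a 5×10 integer matrix of rank 4; reducing to Smith normal form yields diagonal entries (1,1,1,1).

Boundary ∂_2: C_2 → C_1 maps a triangle to the signed sum of its edges. For instance
  ∂bce = ce − be + bc,
  ∂ade = de − ae + ad.
The 10×5 boundary matrix has rank 5 and Smith normal form diag(1,1,1,1,1).

Reading off H_k = ker ∂_k / im ∂_{k+1}:

  H_0: rank C_0 − rank ∂_1 = 5 − 4 = 1, and the invariant factors of ∂_1 are all 1, so H_0 ≅ Z.
  H_1: rank ker ∂_1 − rank ∂_2 = (10 − 4) − 5 = 1, and the invariant factors of ∂_2 are all 1, so H_1 ≅ Z.
  H_2: rank ker ∂_2 − rank ∂_3 = (5 − 5) − 0 = 0, and there is no ∂_3, so H_2 ≅ 0.

(K is a triangulation of the Möbius band.)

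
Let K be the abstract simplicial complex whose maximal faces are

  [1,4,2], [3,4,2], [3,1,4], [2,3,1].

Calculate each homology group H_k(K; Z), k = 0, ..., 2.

Order the vertices as 1 < 2 < 3 < 4. Listing each simplex with vertices in this order, K has dimension 2 with simplices:

  0-simplices (4): [1], [2], [3], [4]
  1-simplices (6): [1,2], [1,3], [1,4], [2,3], [2,4], [3,4]
  2-simplices (4): [1,2,3], [1,2,4], [1,3,4], [2,3,4]

so the chain groups are C_0 ≅ Z^4, C_1 ≅ Z^6, C_2 ≅ Z^4.

∂_1: C_1 → C_0 sends each edge [p,q] (with p < q) to q − p. For instance
  ∂[2,3] = [3] − [2].
The resulting 4×6 matrix has rank 3, and its Smith normal form has invariant factors (1,1,1).

Boundary ∂_2: C_2 → C_1 acts by ∂[p,q,r] = [q,r] − [p,r] + [p,q]. For instance
  ∂[1,2,3] = [2,3] − [1,3] + [1,2],
  ∂[1,3,4] = [3,4] − [1,4] + [1,3].
The resulting 6×4 matrix has rank 3, and its Smith normal form has invariant factors (1,1,1).

Computing H_k = (kernel of ∂_k) / (image of ∂_{k+1}):

  H_0: rank C_0 − rank ∂_1 = 4 − 3 = 1, and the invariant factors of ∂_1 are all 1, so H_0 = Z.
  H_1: rank ker ∂_1 − rank ∂_2 = (6 − 3) − 3 = 0, and the invariant factors of ∂_2 are all 1, so H_1 = 0.
  H_2: rank ker ∂_2 − rank ∂_3 = (4 − 3) − 0 = 1, and there is no ∂_3, so H_2 = Z.

As a check, the Euler characteristic is 4 − 6 + 4 = 2, which agrees with 1 − 0 + 1 = 2.
(K is a triangulation of the 2-sphere S^2.)

H_0 ≅ Z,  H_1 = 0,  H_2 ≅ Z.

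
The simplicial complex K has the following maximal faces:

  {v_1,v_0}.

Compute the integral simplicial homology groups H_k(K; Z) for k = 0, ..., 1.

Fix the vertex order v_0 < v_1 and write every simplex with vertices in increasing order. Then dim K = 1 and the simplices of K are:

  0-simplices (2): [v_0], [v_1]
  1-simplices (1): [v_0,v_1]

so the chain groups are C_0 ≅ Z^2, C_1 ≅ Z^1.

The boundary map ∂_1: C_1 → C_0 sends each edge [p,q] (with p < q) to q − p. For instance
  ∂[v_0,v_1] = [v_1] − [v_0].
This gives a 2×1 integer matrix of rank 1; reducing to Smith normal form yields diagonal entries (1).

Reading off H_k = ker ∂_k / im ∂_{k+1}:

  H_0: rank C_0 − rank ∂_1 = 2 − 1 = 1, and the invariant factors of ∂_1 are all 1, so H_0 = Z.
  H_1: rank ker ∂_1 − rank ∂_2 = (1 − 1) − 0 = 0, and there is no ∂_2, so H_1 = 0.

(K is a triangulation of the 1-simplex.)

H_0 ≅ Z,  H_1 = 0.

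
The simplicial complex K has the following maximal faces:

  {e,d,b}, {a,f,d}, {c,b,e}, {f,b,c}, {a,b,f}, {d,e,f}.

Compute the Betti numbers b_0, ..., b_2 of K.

We work with the vertex ordering a < b < c < d < e < f. The simplices of K, each written with vertices in increasing order, are:

  0-simplices (6): a, b, c, d, e, f
  1-simplices (12): ab, ad, af, bc, bd, be, bf, ce, cf, de, df, ef
  2-simplices (6): abf, adf, bce, bcf, bde, def

Hence C_0 ≅ Z^6, C_1 ≅ Z^12, C_2 ≅ Z^6.

∂_1: C_1 → C_0 sends each edge [p,q] (with p < q) to q − p. For instance
  ∂af = f − a.
The resulting 6×12 matrix has rank 5, and its Smith normal form has invariant factors (1,1,1,1,1).

The boundary map ∂_2: C_2 → C_1 maps a triangle to the signed sum of its edges. For instance
  ∂def = ef − df + de,
  ∂bde = de − be + bd.
The 12×6 boundary matrix has rank 6 and Smith normal form diag(1,1,1,1,1,1).

From H_k ≅ ker(∂_k) / im(∂_{k+1}) we obtain:

  H_0: rank C_0 − rank ∂_1 = 6 − 5 = 1, and the invariant factors of ∂_1 are all 1, so H_0 ≅ Z.
  H_1: rank ker ∂_1 − rank ∂_2 = (12 − 5) − 6 = 1, and the invariant factors of ∂_2 are all 1, so H_1 ≅ Z.
  H_2: rank ker ∂_2 − rank ∂_3 = (6 − 6) − 0 = 0, and there is no ∂_3, so H_2 ≅ 0.

Hence the Betti numbers are b_0 = 1, b_1 = 1, b_2 = 0.

b_0 = 1, b_1 = 1, b_2 = 0.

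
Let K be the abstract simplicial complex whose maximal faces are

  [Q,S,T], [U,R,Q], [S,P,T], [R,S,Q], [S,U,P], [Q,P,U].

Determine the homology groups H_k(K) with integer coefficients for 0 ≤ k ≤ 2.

H_0 ≅ Z,  H_1 ≅ Z,  H_2 = 0.

K has 6 vertices, 12 edges, 6 triangles.
rank ∂_0 = 0, rank ∂_1 = 5 ⇒ b_0 = 6 − 0 − 5 = 1; all invariant factors of ∂_1 are 1 so no torsion. So H_0 = Z.
rank ∂_1 = 5, rank ∂_2 = 6 ⇒ b_1 = 12 − 5 − 6 = 1; all invariant factors of ∂_2 are 1 so no torsion. So H_1 = Z.
rank ∂_2 = 6, rank ∂_3 = 0 ⇒ b_2 = 6 − 6 − 0 = 0. So H_2 = 0.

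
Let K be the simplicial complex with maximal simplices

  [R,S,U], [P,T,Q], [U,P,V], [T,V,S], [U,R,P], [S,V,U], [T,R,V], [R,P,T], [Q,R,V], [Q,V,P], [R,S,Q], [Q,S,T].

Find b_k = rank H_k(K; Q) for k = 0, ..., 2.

Order the vertices as P < Q < R < S < T < U < V. Listing each simplex with vertices in this order, K has dimension 2 with simplices:

  0-simplices (7): P, Q, R, S, T, U, V
  1-simplices (18): PQ, PR, PT, PU, PV, QR, QS, QT, QV, RS, RT, RU, RV, ST, SU, SV, TV, UV
  2-simplices (12): PQT, PQV, PRT, PRU, PUV, QRS, QRV, QST, RSU, RTV, STV, SUV

giving chain groups C_0 ≅ Z^7, C_1 ≅ Z^18, C_2 ≅ Z^12.

∂_1: C_1 → C_0 sends each edge [p,q] (with p < q) to q − p.
As a 7×18 matrix over Z this has rank 6, with invariant factors (1,1,1,1,1,1).

The boundary map ∂_2: C_2 → C_1 maps a triangle to the signed sum of its edges. For instance
  ∂QST = ST − QT + QS,
  ∂QRV = RV − QV + QR.
The resulting 18×12 matrix has rank 12, and its Smith normal form has invariant factors (1,1,1,1,1,1,1,1,1,1,1,2).

Computing H_k = (kernel of ∂_k) / (image of ∂_{k+1}):

  H_0: rank C_0 − rank ∂_1 = 7 − 6 = 1, and the invariant factors of ∂_1 are all 1, so H_0 ≅ Z.
  H_1: rank ker ∂_1 − rank ∂_2 = (18 − 6) − 12 = 0, and ∂_2 has invariant factor 2 > 1, so H_1 ≅ Z/2Z.
  H_2: rank ker ∂_2 − rank ∂_3 = (12 − 12) − 0 = 0, and there is no ∂_3, so H_2 ≅ 0.

As a check, the Euler characteristic is 7 − 18 + 12 = 1, which agrees with 1 − 0 + 0 = 1.

Hence the Betti numbers are b_0 = 1, b_1 = 0, b_2 = 0.

b_0 = 1, b_1 = 0, b_2 = 0.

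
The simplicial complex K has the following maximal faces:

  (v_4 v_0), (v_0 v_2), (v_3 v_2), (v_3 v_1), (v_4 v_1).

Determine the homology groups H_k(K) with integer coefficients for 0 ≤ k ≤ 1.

H_0 ≅ Z,  H_1 ≅ Z.

K has 5 vertices, 5 edges.
rank ∂_0 = 0, rank ∂_1 = 4 ⇒ b_0 = 5 − 0 − 4 = 1; all invariant factors of ∂_1 are 1 so no torsion. So H_0 ≅ Z.
rank ∂_1 = 4, rank ∂_2 = 0 ⇒ b_1 = 5 − 4 − 0 = 1. So H_1 ≅ Z.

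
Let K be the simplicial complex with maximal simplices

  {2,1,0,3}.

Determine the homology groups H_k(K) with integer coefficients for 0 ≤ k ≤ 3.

H_0 = Z,  H_1 = 0,  H_2 = 0,  H_3 = 0.

K has 4 vertices, 6 edges, 4 triangles, 1 3-simplex.
rank ∂_0 = 0, rank ∂_1 = 3 ⇒ b_0 = 4 − 0 − 3 = 1; all invariant factors of ∂_1 are 1 so no torsion. So H_0 ≅ Z.
rank ∂_1 = 3, rank ∂_2 = 3 ⇒ b_1 = 6 − 3 − 3 = 0; all invariant factors of ∂_2 are 1 so no torsion. So H_1 ≅ 0.
rank ∂_2 = 3, rank ∂_3 = 1 ⇒ b_2 = 4 − 3 − 1 = 0; all invariant factors of ∂_3 are 1 so no torsion. So H_2 ≅ 0.
rank ∂_3 = 1, rank ∂_4 = 0 ⇒ b_3 = 1 − 1 − 0 = 0. So H_3 ≅ 0.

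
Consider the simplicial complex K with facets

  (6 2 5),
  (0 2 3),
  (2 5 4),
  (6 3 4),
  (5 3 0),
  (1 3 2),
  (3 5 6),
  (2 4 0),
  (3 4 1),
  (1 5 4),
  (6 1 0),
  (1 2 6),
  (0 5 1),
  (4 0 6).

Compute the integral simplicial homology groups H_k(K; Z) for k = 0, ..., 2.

Fix the vertex order 0 < 1 < 2 < 3 < 4 < 5 < 6 and write every simplex with vertices in increasing order. Then dim K = 2 and the simplices of K are:

  0-simplices (7): [0], [1], [2], [3], [4], [5], [6]
  1-simplices (21): [0,1], [0,2], [0,3], [0,4], [0,5], [0,6], [1,2], [1,3], [1,4], [1,5], [1,6], [2,3], [2,4], [2,5], [2,6], [3,4], [3,5], [3,6], [4,5], [4,6], [5,6]
  2-simplices (14): [0,1,5], [0,1,6], [0,2,3], [0,2,4], [0,3,5], [0,4,6], [1,2,3], [1,2,6], [1,3,4], [1,4,5], [2,4,5], [2,5,6], [3,4,6], [3,5,6]

Hence C_0 ≅ Z^7, C_1 ≅ Z^21, C_2 ≅ Z^14.

Boundary ∂_1: C_1 → C_0 is given by ∂[p,q] = [q] − [p]. For instance
  ∂[4,6] = [6] − [4].
As a 7×21 matrix over Z this has rank 6, with invariant factors (1,1,1,1,1,1).

∂_2: C_2 → C_1 sends each 2-simplex [p,q,r] to [q,r] − [p,r] + [p,q]. For instance
  ∂[1,2,6] = [2,6] − [1,6] + [1,2],
  ∂[2,5,6] = [5,6] − [2,6] + [2,5].
This gives a 21×14 integer matrix of rank 13; reducing to Smith normal form yields diagonal entries (1,1,1,1,1,1,1,1,1,1,1,1,1).

Now H_k = ker ∂_k / im ∂_{k+1}, so:

  H_0: rank C_0 − rank ∂_1 = 7 − 6 = 1, and the invariant factors of ∂_1 are all 1, so H_0 = Z.
  H_1: rank ker ∂_1 − rank ∂_2 = (21 − 6) − 13 = 2, and the invariant factors of ∂_2 are all 1, so H_1 = Z^2.
  H_2: rank ker ∂_2 − rank ∂_3 = (14 − 13) − 0 = 1, and there is no ∂_3, so H_2 = Z.

As a check, the Euler characteristic is 7 − 21 + 14 = 0, which agrees with 1 − 2 + 1 = 0.
(K is a triangulation of the torus T^2.)

H_0 = Z,  H_1 = Z^2,  H_2 = Z.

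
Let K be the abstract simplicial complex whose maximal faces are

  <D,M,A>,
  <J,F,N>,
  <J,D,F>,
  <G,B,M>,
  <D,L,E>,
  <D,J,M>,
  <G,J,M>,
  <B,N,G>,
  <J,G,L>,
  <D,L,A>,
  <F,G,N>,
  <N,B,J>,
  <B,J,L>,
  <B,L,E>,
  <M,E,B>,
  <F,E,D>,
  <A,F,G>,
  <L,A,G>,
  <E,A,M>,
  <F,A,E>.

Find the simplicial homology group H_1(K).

H_1 = Z ⊕ Z/2Z.

We work with the vertex ordering A < B < D < E < F < G < J < L < M < N. The simplices of K, each written with vertices in increasing order, are:

  0-simplices (10): A, B, D, E, F, G, J, L, M, N
  1-simplices (30): AD, AE, AF, AG, AL, AM, BE, BG, BJ, BL, BM, BN, DE, DF, DJ, DL, DM, EF, EL, EM, FG, FJ, FN, GJ, GL, GM, GN, JL, JM, JN
  2-simplices (20): ADL, ADM, AEF, AEM, AFG, AGL, BEL, BEM, BGM, BGN, BJL, BJN, DEF, DEL, DFJ, DJM, FGN, FJN, GJL, GJM

giving chain groups C_0 ≅ Z^10, C_1 ≅ Z^30, C_2 ≅ Z^20.

∂_1: C_1 → C_0 maps an edge to its endpoints' difference, ∂[p,q] = q − p.
As a 10×30 matrix over Z this has rank 9, with invariant factors (1,1,1,1,1,1,1,1,1).

Boundary ∂_2: C_2 → C_1 sends each 2-simplex [p,q,r] to [q,r] − [p,r] + [p,q]. For instance
  ∂BEL = EL − BL + BE,
  ∂AFG = FG − AG + AF.
The resulting 30×20 matrix has rank 20, and its Smith normal form has invariant factors (1,1,1,1,1,1,1,1,1,1,1,1,1,1,1,1,1,1,1,2).

Now H_k = ker ∂_k / im ∂_{k+1}, so:

  H_1: rank ker ∂_1 − rank ∂_2 = (30 − 9) − 20 = 1, and ∂_2 has invariant factor 2 > 1, so H_1 = Z ⊕ Z/2Z.

(K is a triangulation of the Klein bottle.)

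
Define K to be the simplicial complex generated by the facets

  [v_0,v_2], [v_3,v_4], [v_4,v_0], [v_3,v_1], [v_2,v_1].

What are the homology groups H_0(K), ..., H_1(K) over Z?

Fix the vertex order v_0 < v_1 < v_2 < v_3 < v_4 and write every simplex with vertices in increasing order. Then dim K = 1 and the simplices of K are:

  0-simplices (5): [v_0], [v_1], [v_2], [v_3], [v_4]
  1-simplices (5): [v_0,v_2], [v_0,v_4], [v_1,v_2], [v_1,v_3], [v_3,v_4]

giving chain groups C_0 ≅ Z^5, C_1 ≅ Z^5.

∂_1: C_1 → C_0 is given by ∂[p,q] = [q] − [p]. For instance
  ∂[v_0,v_4] = [v_4] − [v_0].
As a 5×5 matrix over Z this has rank 4, with invariant factors (1,1,1,1).

Computing H_k = (kernel of ∂_k) / (image of ∂_{k+1}):

  H_0: rank C_0 − rank ∂_1 = 5 − 4 = 1, and the invariant factors of ∂_1 are all 1, so H_0 ≅ Z.
  H_1: rank ker ∂_1 − rank ∂_2 = (5 − 4) − 0 = 1, and there is no ∂_2, so H_1 ≅ Z.

As a check, the Euler characteristic is 5 − 5 = 0, which agrees with 1 − 1 = 0.

H_0 ≅ Z,  H_1 ≅ Z.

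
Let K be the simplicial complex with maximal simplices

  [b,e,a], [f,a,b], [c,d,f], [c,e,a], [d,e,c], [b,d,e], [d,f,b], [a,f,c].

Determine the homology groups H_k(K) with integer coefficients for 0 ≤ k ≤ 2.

H_0 ≅ Z,  H_1 = 0,  H_2 ≅ Z.

K has 6 vertices, 12 edges, 8 triangles.
rank ∂_0 = 0, rank ∂_1 = 5 ⇒ b_0 = 6 − 0 − 5 = 1; all invariant factors of ∂_1 are 1 so no torsion. So H_0 ≅ Z.
rank ∂_1 = 5, rank ∂_2 = 7 ⇒ b_1 = 12 − 5 − 7 = 0; all invariant factors of ∂_2 are 1 so no torsion. So H_1 ≅ 0.
rank ∂_2 = 7, rank ∂_3 = 0 ⇒ b_2 = 8 − 7 − 0 = 1. So H_2 ≅ Z.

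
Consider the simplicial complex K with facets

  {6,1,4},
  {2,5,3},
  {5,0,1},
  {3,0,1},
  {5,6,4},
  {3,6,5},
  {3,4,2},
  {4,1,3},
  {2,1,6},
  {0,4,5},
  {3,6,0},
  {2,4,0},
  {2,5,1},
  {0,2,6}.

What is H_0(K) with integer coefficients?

H_0 ≅ Z.

Take the total order 0 < 1 < 2 < 3 < 4 < 5 < 6 on the vertex set. Then K (dimension 2) consists of the simplices:

  0-simplices (7): [0], [1], [2], [3], [4], [5], [6]
  1-simplices (21): [0,1], [0,2], [0,3], [0,4], [0,5], [0,6], [1,2], [1,3], [1,4], [1,5], [1,6], [2,3], [2,4], [2,5], [2,6], [3,4], [3,5], [3,6], [4,5], [4,6], [5,6]
  2-simplices (14): [0,1,3], [0,1,5], [0,2,4], [0,2,6], [0,3,6], [0,4,5], [1,2,5], [1,2,6], [1,3,4], [1,4,6], [2,3,4], [2,3,5], [3,5,6], [4,5,6]

giving chain groups C_0 ≅ Z^7, C_1 ≅ Z^21, C_2 ≅ Z^14.

Boundary ∂_1: C_1 → C_0 is given by ∂[p,q] = [q] − [p]. For instance
  ∂[2,5] = [5] − [2].
The resulting 7×21 matrix has rank 6, and its Smith normal form has invariant factors (1,1,1,1,1,1).

∂_2: C_2 → C_1 sends each 2-simplex [p,q,r] to [q,r] − [p,r] + [p,q]. For instance
  ∂[0,4,5] = [4,5] − [0,5] + [0,4],
  ∂[0,2,6] = [2,6] − [0,6] + [0,2].
The 21×14 boundary matrix has rank 13 and Smith normal form diag(1,1,1,1,1,1,1,1,1,1,1,1,1).

Now H_k = ker ∂_k / im ∂_{k+1}, so:

  H_0: rank C_0 − rank ∂_1 = 7 − 6 = 1, and the invariant factors of ∂_1 are all 1, so H_0 ≅ Z.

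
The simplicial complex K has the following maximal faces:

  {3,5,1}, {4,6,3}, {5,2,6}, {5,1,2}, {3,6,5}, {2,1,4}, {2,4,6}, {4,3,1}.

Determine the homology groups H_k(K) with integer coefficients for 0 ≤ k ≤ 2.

Take the total order 1 < 2 < 3 < 4 < 5 < 6 on the vertex set. Then K (dimension 2) consists of the simplices:

  0-simplices (6): [1], [2], [3], [4], [5], [6]
  1-simplices (12): [1,2], [1,3], [1,4], [1,5], [2,4], [2,5], [2,6], [3,4], [3,5], [3,6], [4,6], [5,6]
  2-simplices (8): [1,2,4], [1,2,5], [1,3,4], [1,3,5], [2,4,6], [2,5,6], [3,4,6], [3,5,6]

giving chain groups C_0 ≅ Z^6, C_1 ≅ Z^12, C_2 ≅ Z^8.

The boundary map ∂_1: C_1 → C_0 is given by ∂[p,q] = [q] − [p]. For instance
  ∂[1,5] = [5] − [1].
As a 6×12 matrix over Z this has rank 5, with invariant factors (1,1,1,1,1).

The boundary map ∂_2: C_2 → C_1 maps a triangle to the signed sum of its edges. For instance
  ∂[1,2,4] = [2,4] − [1,4] + [1,2],
  ∂[1,3,4] = [3,4] − [1,4] + [1,3].
The resulting 12×8 matrix has rank 7, and its Smith normal form has invariant factors (1,1,1,1,1,1,1).

Computing H_k = (kernel of ∂_k) / (image of ∂_{k+1}):

  H_0: rank C_0 − rank ∂_1 = 6 − 5 = 1, and the invariant factors of ∂_1 are all 1, so H_0 = Z.
  H_1: rank ker ∂_1 − rank ∂_2 = (12 − 5) − 7 = 0, and the invariant factors of ∂_2 are all 1, so H_1 = 0.
  H_2: rank ker ∂_2 − rank ∂_3 = (8 − 7) − 0 = 1, and there is no ∂_3, so H_2 = Z.

As a check, the Euler characteristic is 6 − 12 + 8 = 2, which agrees with 1 − 0 + 1 = 2.

H_0 ≅ Z,  H_1 = 0,  H_2 ≅ Z.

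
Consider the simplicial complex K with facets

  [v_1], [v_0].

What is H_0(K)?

Order the vertices as v_0 < v_1. Listing each simplex with vertices in this order, K has dimension 0 with simplices:

  0-simplices (2): [v_0], [v_1]

giving chain groups C_0 ≅ Z^2.

Reading off H_k = ker ∂_k / im ∂_{k+1}:

  H_0: rank C_0 − rank ∂_1 = 2 − 0 = 2, and there is no ∂_1, so H_0 = Z^2.

(K is a triangulation of a set of 2 points.)

H_0 ≅ Z^2.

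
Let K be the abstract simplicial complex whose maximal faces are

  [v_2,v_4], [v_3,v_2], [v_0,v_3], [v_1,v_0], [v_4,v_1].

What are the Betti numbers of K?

b_0 = 1, b_1 = 1.

Take the total order v_0 < v_1 < v_2 < v_3 < v_4 on the vertex set. Then K (dimension 1) consists of the simplices:

  0-simplices (5): [v_0], [v_1], [v_2], [v_3], [v_4]
  1-simplices (5): [v_0,v_1], [v_0,v_3], [v_1,v_4], [v_2,v_3], [v_2,v_4]

Hence C_0 ≅ Z^5, C_1 ≅ Z^5.

Boundary ∂_1: C_1 → C_0 maps an edge to its endpoints' difference, ∂[p,q] = q − p.
This gives a 5×5 integer matrix of rank 4; reducing to Smith normal form yields diagonal entries (1,1,1,1).

Computing H_k = (kernel of ∂_k) / (image of ∂_{k+1}):

  H_0: rank C_0 − rank ∂_1 = 5 − 4 = 1, and the invariant factors of ∂_1 are all 1, so H_0 ≅ Z.
  H_1: rank ker ∂_1 − rank ∂_2 = (5 − 4) − 0 = 1, and there is no ∂_2, so H_1 ≅ Z.

Hence the Betti numbers are b_0 = 1, b_1 = 1.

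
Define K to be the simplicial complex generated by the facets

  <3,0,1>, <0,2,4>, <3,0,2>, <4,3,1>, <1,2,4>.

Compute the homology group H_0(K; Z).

K has 5 vertices, 10 edges, 5 triangles.
rank ∂_0 = 0, rank ∂_1 = 4 ⇒ b_0 = 5 − 0 − 4 = 1; all invariant factors of ∂_1 are 1 so no torsion. So H_0 ≅ Z.

H_0 ≅ Z.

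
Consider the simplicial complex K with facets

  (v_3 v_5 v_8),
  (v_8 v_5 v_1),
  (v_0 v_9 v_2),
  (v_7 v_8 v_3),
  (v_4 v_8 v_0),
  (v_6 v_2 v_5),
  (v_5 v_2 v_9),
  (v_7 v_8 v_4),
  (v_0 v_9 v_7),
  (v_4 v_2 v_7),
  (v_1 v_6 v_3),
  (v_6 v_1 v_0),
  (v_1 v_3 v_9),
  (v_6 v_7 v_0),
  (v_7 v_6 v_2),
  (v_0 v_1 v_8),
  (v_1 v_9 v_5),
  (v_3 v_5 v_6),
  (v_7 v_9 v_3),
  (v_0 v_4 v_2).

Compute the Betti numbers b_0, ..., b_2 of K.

b_0 = 1, b_1 = 1, b_2 = 0.

Take the total order v_0 < v_1 < v_2 < v_3 < v_4 < v_5 < v_6 < v_7 < v_8 < v_9 on the vertex set. Then K (dimension 2) consists of the simplices:

  0-simplices (10): [v_0], [v_1], [v_2], [v_3], [v_4], [v_5], [v_6], [v_7], [v_8], [v_9]
  1-simplices (30): (30 of them)
  2-simplices (20): (20 of them)

Hence C_0 ≅ Z^10, C_1 ≅ Z^30, C_2 ≅ Z^20.

Boundary ∂_1: C_1 → C_0 maps an edge to its endpoints' difference, ∂[p,q] = q − p. For instance
  ∂[v_6,v_7] = [v_7] − [v_6].
The resulting 10×30 matrix has rank 9, and its Smith normal form has invariant factors (1,1,1,1,1,1,1,1,1).

Boundary ∂_2: C_2 → C_1 sends each 2-simplex [p,q,r] to [q,r] − [p,r] + [p,q]. For instance
  ∂[v_3,v_5,v_6] = [v_5,v_6] − [v_3,v_6] + [v_3,v_5],
  ∂[v_3,v_7,v_8] = [v_7,v_8] − [v_3,v_8] + [v_3,v_7].
The 30×20 boundary matrix has rank 20 and Smith normal form diag(1,1,1,1,1,1,1,1,1,1,1,1,1,1,1,1,1,1,1,2).

Reading off H_k = ker ∂_k / im ∂_{k+1}:

  H_0: rank C_0 − rank ∂_1 = 10 − 9 = 1, and the invariant factors of ∂_1 are all 1, so H_0 = Z.
  H_1: rank ker ∂_1 − rank ∂_2 = (30 − 9) − 20 = 1, and ∂_2 has invariant factor 2 > 1, so H_1 = Z ⊕ Z_2.
  H_2: rank ker ∂_2 − rank ∂_3 = (20 − 20) − 0 = 0, and there is no ∂_3, so H_2 = 0.

As a check, the Euler characteristic is 10 − 30 + 20 = 0, which agrees with 1 − 1 + 0 = 0.

Hence the Betti numbers are b_0 = 1, b_1 = 1, b_2 = 0.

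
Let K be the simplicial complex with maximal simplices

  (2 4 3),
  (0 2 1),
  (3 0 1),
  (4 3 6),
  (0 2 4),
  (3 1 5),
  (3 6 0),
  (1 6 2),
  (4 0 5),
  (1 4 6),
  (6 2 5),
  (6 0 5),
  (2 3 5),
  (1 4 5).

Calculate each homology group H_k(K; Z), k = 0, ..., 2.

Take the total order 0 < 1 < 2 < 3 < 4 < 5 < 6 on the vertex set. Then K (dimension 2) consists of the simplices:

  0-simplices (7): [0], [1], [2], [3], [4], [5], [6]
  1-simplices (21): [0,1], [0,2], [0,3], [0,4], [0,5], [0,6], [1,2], [1,3], [1,4], [1,5], [1,6], [2,3], [2,4], [2,5], [2,6], [3,4], [3,5], [3,6], [4,5], [4,6], [5,6]
  2-simplices (14): [0,1,2], [0,1,3], [0,2,4], [0,3,6], [0,4,5], [0,5,6], [1,2,6], [1,3,5], [1,4,5], [1,4,6], [2,3,4], [2,3,5], [2,5,6], [3,4,6]

so the chain groups are C_0 ≅ Z^7, C_1 ≅ Z^21, C_2 ≅ Z^14.

Boundary ∂_1: C_1 → C_0 maps an edge to its endpoints' difference, ∂[p,q] = q − p. For instance
  ∂[4,6] = [6] − [4].
The 7×21 boundary matrix has rank 6 and Smith normal form diag(1,1,1,1,1,1).

The boundary map ∂_2: C_2 → C_1 maps a triangle to the signed sum of its edges. For instance
  ∂[1,4,6] = [4,6] − [1,6] + [1,4],
  ∂[1,3,5] = [3,5] − [1,5] + [1,3].
The 21×14 boundary matrix has rank 13 and Smith normal form diag(1,1,1,1,1,1,1,1,1,1,1,1,1).

From H_k ≅ ker(∂_k) / im(∂_{k+1}) we obtain:

  H_0: rank C_0 − rank ∂_1 = 7 − 6 = 1, and the invariant factors of ∂_1 are all 1, so H_0 ≅ Z.
  H_1: rank ker ∂_1 − rank ∂_2 = (21 − 6) − 13 = 2, and the invariant factors of ∂_2 are all 1, so H_1 ≅ Z^2.
  H_2: rank ker ∂_2 − rank ∂_3 = (14 − 13) − 0 = 1, and there is no ∂_3, so H_2 ≅ Z.

As a check, the Euler characteristic is 7 − 21 + 14 = 0, which agrees with 1 − 2 + 1 = 0.
(K is a triangulation of the torus T^2.)

H_0 ≅ Z,  H_1 ≅ Z^2,  H_2 ≅ Z.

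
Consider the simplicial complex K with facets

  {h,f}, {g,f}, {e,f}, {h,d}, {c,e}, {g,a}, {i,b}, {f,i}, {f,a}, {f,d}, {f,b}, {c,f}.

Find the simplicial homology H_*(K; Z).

H_0 = Z,  H_1 = Z^4.

Order the vertices as a < b < c < d < e < f < g < h < i. Listing each simplex with vertices in this order, K has dimension 1 with simplices:

  0-simplices (9): a, b, c, d, e, f, g, h, i
  1-simplices (12): af, ag, bf, bi, ce, cf, df, dh, ef, fg, fh, fi

giving chain groups C_0 ≅ Z^9, C_1 ≅ Z^12.

The boundary map ∂_1: C_1 → C_0 sends each edge [p,q] (with p < q) to q − p.
As a 9×12 matrix over Z this has rank 8, with invariant factors (1,1,1,1,1,1,1,1).

Now H_k = ker ∂_k / im ∂_{k+1}, so:

  H_0: rank C_0 − rank ∂_1 = 9 − 8 = 1, and the invariant factors of ∂_1 are all 1, so H_0 = Z.
  H_1: rank ker ∂_1 − rank ∂_2 = (12 − 8) − 0 = 4, and there is no ∂_2, so H_1 = Z^4.

As a check, the Euler characteristic is 9 − 12 = -3, which agrees with 1 − 4 = -3.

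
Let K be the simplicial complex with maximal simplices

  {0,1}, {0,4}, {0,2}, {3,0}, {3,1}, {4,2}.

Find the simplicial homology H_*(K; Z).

H_0 = Z,  H_1 = Z^2.

Order the vertices as 0 < 1 < 2 < 3 < 4. Listing each simplex with vertices in this order, K has dimension 1 with simplices:

  0-simplices (5): [0], [1], [2], [3], [4]
  1-simplices (6): [0,1], [0,2], [0,3], [0,4], [1,3], [2,4]

so the chain groups are C_0 ≅ Z^5, C_1 ≅ Z^6.

∂_1: C_1 → C_0 maps an edge to its endpoints' difference, ∂[p,q] = q − p. For instance
  ∂[0,3] = [3] − [0].
The resulting 5×6 matrix has rank 4, and its Smith normal form has invariant factors (1,1,1,1).

Reading off H_k = ker ∂_k / im ∂_{k+1}:

  H_0: rank C_0 − rank ∂_1 = 5 − 4 = 1, and the invariant factors of ∂_1 are all 1, so H_0 = Z.
  H_1: rank ker ∂_1 − rank ∂_2 = (6 − 4) − 0 = 2, and there is no ∂_2, so H_1 = Z^2.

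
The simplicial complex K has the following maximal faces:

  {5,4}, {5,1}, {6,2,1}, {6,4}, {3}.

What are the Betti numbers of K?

Order the vertices as 1 < 2 < 3 < 4 < 5 < 6. Listing each simplex with vertices in this order, K has dimension 2 with simplices:

  0-simplices (6): [1], [2], [3], [4], [5], [6]
  1-simplices (6): [1,2], [1,5], [1,6], [2,6], [4,5], [4,6]
  2-simplices (1): [1,2,6]

giving chain groups C_0 ≅ Z^6, C_1 ≅ Z^6, C_2 ≅ Z^1.

The boundary map ∂_1: C_1 → C_0 sends each edge [p,q] (with p < q) to q − p. For instance
  ∂[4,5] = [5] − [4].
This gives a 6×6 integer matrix of rank 4; reducing to Smith normal form yields diagonal entries (1,1,1,1).

Boundary ∂_2: C_2 → C_1 sends each 2-simplex [p,q,r] to [q,r] − [p,r] + [p,q]. For instance
  ∂[1,2,6] = [2,6] − [1,6] + [1,2].
This gives a 6×1 integer matrix of rank 1; reducing to Smith normal form yields diagonal entries (1).

From H_k ≅ ker(∂_k) / im(∂_{k+1}) we obtain:

  H_0: rank C_0 − rank ∂_1 = 6 − 4 = 2, and the invariant factors of ∂_1 are all 1, so H_0 = Z^2.
  H_1: rank ker ∂_1 − rank ∂_2 = (6 − 4) − 1 = 1, and the invariant factors of ∂_2 are all 1, so H_1 = Z.
  H_2: rank ker ∂_2 − rank ∂_3 = (1 − 1) − 0 = 0, and there is no ∂_3, so H_2 = 0.

As a check, the Euler characteristic is 6 − 6 + 1 = 1, which agrees with 2 − 1 + 0 = 1.

Hence the Betti numbers are b_0 = 2, b_1 = 1, b_2 = 0.

b_0 = 2, b_1 = 1, b_2 = 0.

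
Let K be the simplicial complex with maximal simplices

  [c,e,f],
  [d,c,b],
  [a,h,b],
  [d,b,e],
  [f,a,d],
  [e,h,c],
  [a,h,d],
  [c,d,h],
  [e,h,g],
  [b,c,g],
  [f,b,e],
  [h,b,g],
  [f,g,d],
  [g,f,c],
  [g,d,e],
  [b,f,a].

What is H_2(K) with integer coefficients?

We work with the vertex ordering a < b < c < d < e < f < g < h. The simplices of K, each written with vertices in increasing order, are:

  0-simplices (8): a, b, c, d, e, f, g, h
  1-simplices (24): ab, ad, af, ah, bc, bd, be, bf, bg, bh, cd, ce, cf, cg, ch, de, df, dg, dh, ef, eg, eh, fg, gh
  2-simplices (16): abf, abh, adf, adh, bcd, bcg, bde, bef, bgh, cdh, cef, ceh, cfg, deg, dfg, egh

giving chain groups C_0 ≅ Z^8, C_1 ≅ Z^24, C_2 ≅ Z^16.

∂_1: C_1 → C_0 is given by ∂[p,q] = [q] − [p]. For instance
  ∂ah = h − a.
This gives a 8×24 integer matrix of rank 7; reducing to Smith normal form yields diagonal entries (1,1,1,1,1,1,1).

The boundary map ∂_2: C_2 → C_1 maps a triangle to the signed sum of its edges. For instance
  ∂adh = dh − ah + ad,
  ∂cfg = fg − cg + cf.
This gives a 24×16 integer matrix of rank 15; reducing to Smith normal form yields diagonal entries (1,1,1,1,1,1,1,1,1,1,1,1,1,1,1).

Reading off H_k = ker ∂_k / im ∂_{k+1}:

  H_2: rank ker ∂_2 − rank ∂_3 = (16 − 15) − 0 = 1, and there is no ∂_3, so H_2 ≅ Z.

H_2 ≅ Z.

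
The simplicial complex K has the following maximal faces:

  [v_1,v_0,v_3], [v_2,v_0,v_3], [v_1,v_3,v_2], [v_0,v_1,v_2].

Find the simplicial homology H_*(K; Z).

H_0 = Z,  H_1 = 0,  H_2 = Z.

We work with the vertex ordering v_0 < v_1 < v_2 < v_3. The simplices of K, each written with vertices in increasing order, are:

  0-simplices (4): [v_0], [v_1], [v_2], [v_3]
  1-simplices (6): [v_0,v_1], [v_0,v_2], [v_0,v_3], [v_1,v_2], [v_1,v_3], [v_2,v_3]
  2-simplices (4): [v_0,v_1,v_2], [v_0,v_1,v_3], [v_0,v_2,v_3], [v_1,v_2,v_3]

Hence C_0 ≅ Z^4, C_1 ≅ Z^6, C_2 ≅ Z^4.

The boundary map ∂_1: C_1 → C_0 is given by ∂[p,q] = [q] − [p]. For instance
  ∂[v_0,v_3] = [v_3] − [v_0].
As a 4×6 matrix over Z this has rank 3, with invariant factors (1,1,1).

Boundary ∂_2: C_2 → C_1 sends each 2-simplex [p,q,r] to [q,r] − [p,r] + [p,q]. For instance
  ∂[v_0,v_1,v_2] = [v_1,v_2] − [v_0,v_2] + [v_0,v_1],
  ∂[v_0,v_1,v_3] = [v_1,v_3] − [v_0,v_3] + [v_0,v_1].
This gives a 6×4 integer matrix of rank 3; reducing to Smith normal form yields diagonal entries (1,1,1).

Now H_k = ker ∂_k / im ∂_{k+1}, so:

  H_0: rank C_0 − rank ∂_1 = 4 − 3 = 1, and the invariant factors of ∂_1 are all 1, so H_0 = Z.
  H_1: rank ker ∂_1 − rank ∂_2 = (6 − 3) − 3 = 0, and the invariant factors of ∂_2 are all 1, so H_1 = 0.
  H_2: rank ker ∂_2 − rank ∂_3 = (4 − 3) − 0 = 1, and there is no ∂_3, so H_2 = Z.

As a check, the Euler characteristic is 4 − 6 + 4 = 2, which agrees with 1 − 0 + 1 = 2.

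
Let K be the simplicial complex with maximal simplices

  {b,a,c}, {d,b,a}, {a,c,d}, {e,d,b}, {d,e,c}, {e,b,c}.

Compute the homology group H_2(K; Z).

H_2 ≅ Z.

Fix the vertex order a < b < c < d < e and write every simplex with vertices in increasing order. Then dim K = 2 and the simplices of K are:

  0-simplices (5): a, b, c, d, e
  1-simplices (9): ab, ac, ad, bc, bd, be, cd, ce, de
  2-simplices (6): abc, abd, acd, bce, bde, cde

giving chain groups C_0 ≅ Z^5, C_1 ≅ Z^9, C_2 ≅ Z^6.

∂_1: C_1 → C_0 sends each edge [p,q] (with p < q) to q − p. For instance
  ∂ad = d − a.
As a 5×9 matrix over Z this has rank 4, with invariant factors (1,1,1,1).

The boundary map ∂_2: C_2 → C_1 sends each 2-simplex [p,q,r] to [q,r] − [p,r] + [p,q]. For instance
  ∂bde = de − be + bd,
  ∂acd = cd − ad + ac.
The resulting 9×6 matrix has rank 5, and its Smith normal form has invariant factors (1,1,1,1,1).

Now H_k = ker ∂_k / im ∂_{k+1}, so:

  H_2: rank ker ∂_2 − rank ∂_3 = (6 − 5) − 0 = 1, and there is no ∂_3, so H_2 = Z.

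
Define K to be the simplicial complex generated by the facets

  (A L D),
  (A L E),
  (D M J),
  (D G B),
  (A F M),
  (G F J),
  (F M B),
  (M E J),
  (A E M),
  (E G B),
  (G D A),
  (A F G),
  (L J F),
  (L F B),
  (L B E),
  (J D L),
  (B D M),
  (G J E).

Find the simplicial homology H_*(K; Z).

H_0 = Z,  H_1 = Z^2,  H_2 = Z.

We work with the vertex ordering A < B < D < E < F < G < J < L < M. The simplices of K, each written with vertices in increasing order, are:

  0-simplices (9): A, B, D, E, F, G, J, L, M
  1-simplices (27): AD, AE, AF, AG, AL, AM, BD, BE, BF, BG, BL, BM, DG, DJ, DL, DM, EG, EJ, EL, EM, FG, FJ, FL, FM, GJ, JL, JM
  2-simplices (18): ADG, ADL, AEL, AEM, AFG, AFM, BDG, BDM, BEG, BEL, BFL, BFM, DJL, DJM, EGJ, EJM, FGJ, FJL

so the chain groups are C_0 ≅ Z^9, C_1 ≅ Z^27, C_2 ≅ Z^18.

∂_1: C_1 → C_0 sends each edge [p,q] (with p < q) to q − p. For instance
  ∂DL = L − D.
This gives a 9×27 integer matrix of rank 8; reducing to Smith normal form yields diagonal entries (1,1,1,1,1,1,1,1).

The boundary map ∂_2: C_2 → C_1 acts by ∂[p,q,r] = [q,r] − [p,r] + [p,q]. For instance
  ∂AFM = FM − AM + AF,
  ∂BDM = DM − BM + BD.
The 27×18 boundary matrix has rank 17 and Smith normal form diag(1,1,1,1,1,1,1,1,1,1,1,1,1,1,1,1,1).

Now H_k = ker ∂_k / im ∂_{k+1}, so:

  H_0: rank C_0 − rank ∂_1 = 9 − 8 = 1, and the invariant factors of ∂_1 are all 1, so H_0 = Z.
  H_1: rank ker ∂_1 − rank ∂_2 = (27 − 8) − 17 = 2, and the invariant factors of ∂_2 are all 1, so H_1 = Z^2.
  H_2: rank ker ∂_2 − rank ∂_3 = (18 − 17) − 0 = 1, and there is no ∂_3, so H_2 = Z.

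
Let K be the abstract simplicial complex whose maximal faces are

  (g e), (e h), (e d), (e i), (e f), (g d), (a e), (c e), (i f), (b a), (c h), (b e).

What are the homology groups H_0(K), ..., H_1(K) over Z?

K has 9 vertices, 12 edges.
rank ∂_0 = 0, rank ∂_1 = 8 ⇒ b_0 = 9 − 0 − 8 = 1; all invariant factors of ∂_1 are 1 so no torsion. So H_0 ≅ Z.
rank ∂_1 = 8, rank ∂_2 = 0 ⇒ b_1 = 12 − 8 − 0 = 4. So H_1 ≅ Z^4.

H_0 ≅ Z,  H_1 ≅ Z^4.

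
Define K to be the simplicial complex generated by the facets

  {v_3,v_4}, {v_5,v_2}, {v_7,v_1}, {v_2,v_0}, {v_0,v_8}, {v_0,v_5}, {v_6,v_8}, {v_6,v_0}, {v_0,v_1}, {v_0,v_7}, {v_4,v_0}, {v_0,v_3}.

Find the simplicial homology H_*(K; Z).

We work with the vertex ordering v_0 < v_1 < v_2 < v_3 < v_4 < v_5 < v_6 < v_7 < v_8. The simplices of K, each written with vertices in increasing order, are:

  0-simplices (9): [v_0], [v_1], [v_2], [v_3], [v_4], [v_5], [v_6], [v_7], [v_8]
  1-simplices (12): [v_0,v_1], [v_0,v_2], [v_0,v_3], [v_0,v_4], [v_0,v_5], [v_0,v_6], [v_0,v_7], [v_0,v_8], [v_1,v_7], [v_2,v_5], [v_3,v_4], [v_6,v_8]

giving chain groups C_0 ≅ Z^9, C_1 ≅ Z^12.

The boundary map ∂_1: C_1 → C_0 maps an edge to its endpoints' difference, ∂[p,q] = q − p. For instance
  ∂[v_0,v_6] = [v_6] − [v_0].
The 9×12 boundary matrix has rank 8 and Smith normal form diag(1,1,1,1,1,1,1,1).

Computing H_k = (kernel of ∂_k) / (image of ∂_{k+1}):

  H_0: rank C_0 − rank ∂_1 = 9 − 8 = 1, and the invariant factors of ∂_1 are all 1, so H_0 = Z.
  H_1: rank ker ∂_1 − rank ∂_2 = (12 − 8) − 0 = 4, and there is no ∂_2, so H_1 = Z^4.

H_0 ≅ Z,  H_1 ≅ Z^4.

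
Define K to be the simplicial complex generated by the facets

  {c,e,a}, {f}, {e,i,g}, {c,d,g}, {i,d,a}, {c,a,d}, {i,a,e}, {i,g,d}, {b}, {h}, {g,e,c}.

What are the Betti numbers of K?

b_0 = 4, b_1 = 0, b_2 = 1.

Take the total order a < b < c < d < e < f < g < h < i on the vertex set. Then K (dimension 2) consists of the simplices:

  0-simplices (9): a, b, c, d, e, f, g, h, i
  1-simplices (12): ac, ad, ae, ai, cd, ce, cg, dg, di, eg, ei, gi
  2-simplices (8): acd, ace, adi, aei, cdg, ceg, dgi, egi

Hence C_0 ≅ Z^9, C_1 ≅ Z^12, C_2 ≅ Z^8.

∂_1: C_1 → C_0 sends each edge [p,q] (with p < q) to q − p. For instance
  ∂ad = d − a.
The 9×12 boundary matrix has rank 5 and Smith normal form diag(1,1,1,1,1).

The boundary map ∂_2: C_2 → C_1 maps a triangle to the signed sum of its edges. For instance
  ∂egi = gi − ei + eg,
  ∂cdg = dg − cg + cd.
As a 12×8 matrix over Z this has rank 7, with invariant factors (1,1,1,1,1,1,1).

Now H_k = ker ∂_k / im ∂_{k+1}, so:

  H_0: rank C_0 − rank ∂_1 = 9 − 5 = 4, and the invariant factors of ∂_1 are all 1, so H_0 = Z^4.
  H_1: rank ker ∂_1 − rank ∂_2 = (12 − 5) − 7 = 0, and the invariant factors of ∂_2 are all 1, so H_1 = 0.
  H_2: rank ker ∂_2 − rank ∂_3 = (8 − 7) − 0 = 1, and there is no ∂_3, so H_2 = Z.

As a check, the Euler characteristic is 9 − 12 + 8 = 5, which agrees with 4 − 0 + 1 = 5.
(K is a triangulation of the disjoint union of a set of 3 points and the 2-sphere S^2.)

Hence the Betti numbers are b_0 = 4, b_1 = 0, b_2 = 1.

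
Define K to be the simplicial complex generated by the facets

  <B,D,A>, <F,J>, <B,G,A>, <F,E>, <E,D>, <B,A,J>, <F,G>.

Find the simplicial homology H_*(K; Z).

H_0 = Z,  H_1 = Z^2,  H_2 = 0.

Order the vertices as A < B < D < E < F < G < J. Listing each simplex with vertices in this order, K has dimension 2 with simplices:

  0-simplices (7): A, B, D, E, F, G, J
  1-simplices (11): AB, AD, AG, AJ, BD, BG, BJ, DE, EF, FG, FJ
  2-simplices (3): ABD, ABG, ABJ

so the chain groups are C_0 ≅ Z^7, C_1 ≅ Z^11, C_2 ≅ Z^3.

Boundary ∂_1: C_1 → C_0 is given by ∂[p,q] = [q] − [p].
The 7×11 boundary matrix has rank 6 and Smith normal form diag(1,1,1,1,1,1).

Boundary ∂_2: C_2 → C_1 acts by ∂[p,q,r] = [q,r] − [p,r] + [p,q]. For instance
  ∂ABJ = BJ − AJ + AB,
  ∂ABG = BG − AG + AB.
This gives a 11×3 integer matrix of rank 3; reducing to Smith normal form yields diagonal entries (1,1,1).

Reading off H_k = ker ∂_k / im ∂_{k+1}:

  H_0: rank C_0 − rank ∂_1 = 7 − 6 = 1, and the invariant factors of ∂_1 are all 1, so H_0 = Z.
  H_1: rank ker ∂_1 − rank ∂_2 = (11 − 6) − 3 = 2, and the invariant factors of ∂_2 are all 1, so H_1 = Z^2.
  H_2: rank ker ∂_2 − rank ∂_3 = (3 − 3) − 0 = 0, and there is no ∂_3, so H_2 = 0.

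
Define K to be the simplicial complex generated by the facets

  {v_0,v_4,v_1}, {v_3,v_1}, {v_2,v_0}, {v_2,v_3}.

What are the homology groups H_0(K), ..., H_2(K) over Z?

H_0 = Z,  H_1 = Z,  H_2 = 0.

Fix the vertex order v_0 < v_1 < v_2 < v_3 < v_4 and write every simplex with vertices in increasing order. Then dim K = 2 and the simplices of K are:

  0-simplices (5): [v_0], [v_1], [v_2], [v_3], [v_4]
  1-simplices (6): [v_0,v_1], [v_0,v_2], [v_0,v_4], [v_1,v_3], [v_1,v_4], [v_2,v_3]
  2-simplices (1): [v_0,v_1,v_4]

so the chain groups are C_0 ≅ Z^5, C_1 ≅ Z^6, C_2 ≅ Z^1.

The boundary map ∂_1: C_1 → C_0 sends each edge [p,q] (with p < q) to q − p.
This gives a 5×6 integer matrix of rank 4; reducing to Smith normal form yields diagonal entries (1,1,1,1).

Boundary ∂_2: C_2 → C_1 acts by ∂[p,q,r] = [q,r] − [p,r] + [p,q]. For instance
  ∂[v_0,v_1,v_4] = [v_1,v_4] − [v_0,v_4] + [v_0,v_1].
As a 6×1 matrix over Z this has rank 1, with invariant factors (1).

Reading off H_k = ker ∂_k / im ∂_{k+1}:

  H_0: rank C_0 − rank ∂_1 = 5 − 4 = 1, and the invariant factors of ∂_1 are all 1, so H_0 = Z.
  H_1: rank ker ∂_1 − rank ∂_2 = (6 − 4) − 1 = 1, and the invariant factors of ∂_2 are all 1, so H_1 = Z.
  H_2: rank ker ∂_2 − rank ∂_3 = (1 − 1) − 0 = 0, and there is no ∂_3, so H_2 = 0.

As a check, the Euler characteristic is 5 − 6 + 1 = 0, which agrees with 1 − 1 + 0 = 0.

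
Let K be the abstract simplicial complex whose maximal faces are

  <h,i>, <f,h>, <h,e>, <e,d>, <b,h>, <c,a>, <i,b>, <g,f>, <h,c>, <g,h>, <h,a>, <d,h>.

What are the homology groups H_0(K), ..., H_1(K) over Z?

Order the vertices as a < b < c < d < e < f < g < h < i. Listing each simplex with vertices in this order, K has dimension 1 with simplices:

  0-simplices (9): a, b, c, d, e, f, g, h, i
  1-simplices (12): ac, ah, bh, bi, ch, de, dh, eh, fg, fh, gh, hi

giving chain groups C_0 ≅ Z^9, C_1 ≅ Z^12.

Boundary ∂_1: C_1 → C_0 is given by ∂[p,q] = [q] − [p]. For instance
  ∂de = e − d.
The resulting 9×12 matrix has rank 8, and its Smith normal form has invariant factors (1,1,1,1,1,1,1,1).

Reading off H_k = ker ∂_k / im ∂_{k+1}:

  H_0: rank C_0 − rank ∂_1 = 9 − 8 = 1, and the invariant factors of ∂_1 are all 1, so H_0 ≅ Z.
  H_1: rank ker ∂_1 − rank ∂_2 = (12 − 8) − 0 = 4, and there is no ∂_2, so H_1 ≅ Z^4.

As a check, the Euler characteristic is 9 − 12 = -3, which agrees with 1 − 4 = -3.

H_0 = Z,  H_1 = Z^4.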